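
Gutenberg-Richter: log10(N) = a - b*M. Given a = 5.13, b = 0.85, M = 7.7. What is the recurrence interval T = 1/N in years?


log10(N) = 5.13 - 0.85*7.7 = -1.415
N = 10^-1.415 = 0.038459
T = 1/N = 1/0.038459 = 26.0016 years

26.0016


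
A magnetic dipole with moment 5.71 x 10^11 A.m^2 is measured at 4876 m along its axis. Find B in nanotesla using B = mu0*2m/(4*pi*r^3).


m = 5.71 x 10^11 = 571000000000 A.m^2
2m = 1142000000000 A.m^2
r^3 = 4876^3 = 115928733376
B = (4pi*10^-7) * 1142000000000 / (4*pi * 115928733376) * 1e9
= 1435079.52416 / 1456803428456.05 * 1e9
= 985.088 nT

985.088


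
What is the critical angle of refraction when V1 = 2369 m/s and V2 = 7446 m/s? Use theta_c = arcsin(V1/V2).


V1/V2 = 2369/7446 = 0.318157
theta_c = arcsin(0.318157) = 18.5515 degrees

18.5515


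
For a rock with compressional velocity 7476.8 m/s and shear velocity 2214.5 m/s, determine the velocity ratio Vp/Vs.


Vp/Vs = 7476.8 / 2214.5
= 3.3763

3.3763


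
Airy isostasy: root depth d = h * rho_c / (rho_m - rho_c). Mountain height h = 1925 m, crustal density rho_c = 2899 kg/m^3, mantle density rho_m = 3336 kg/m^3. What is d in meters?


rho_m - rho_c = 3336 - 2899 = 437
d = 1925 * 2899 / 437
= 5580575 / 437
= 12770.19 m

12770.19


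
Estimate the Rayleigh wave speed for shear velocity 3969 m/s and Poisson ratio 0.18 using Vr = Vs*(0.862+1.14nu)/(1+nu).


Numerator factor = 0.862 + 1.14*0.18 = 1.0672
Denominator = 1 + 0.18 = 1.18
Vr = 3969 * 1.0672 / 1.18 = 3589.59 m/s

3589.59


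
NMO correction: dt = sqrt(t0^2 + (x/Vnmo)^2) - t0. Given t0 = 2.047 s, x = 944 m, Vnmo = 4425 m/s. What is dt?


x/Vnmo = 944/4425 = 0.213333
(x/Vnmo)^2 = 0.045511
t0^2 = 4.190209
sqrt(4.190209 + 0.045511) = 2.058087
dt = 2.058087 - 2.047 = 0.011087

0.011087


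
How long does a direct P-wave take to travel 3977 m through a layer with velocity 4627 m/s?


t = x / V
= 3977 / 4627
= 0.8595 s

0.8595


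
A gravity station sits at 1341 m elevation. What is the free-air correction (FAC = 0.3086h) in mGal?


FAC = 0.3086 * h
= 0.3086 * 1341
= 413.8326 mGal

413.8326


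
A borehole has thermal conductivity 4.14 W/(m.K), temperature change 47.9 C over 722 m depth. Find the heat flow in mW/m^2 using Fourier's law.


q = k * dT / dz * 1000
= 4.14 * 47.9 / 722 * 1000
= 0.274662 * 1000
= 274.662 mW/m^2

274.662


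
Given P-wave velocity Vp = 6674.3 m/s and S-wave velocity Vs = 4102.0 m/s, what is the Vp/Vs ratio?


Vp/Vs = 6674.3 / 4102.0
= 1.6271

1.6271


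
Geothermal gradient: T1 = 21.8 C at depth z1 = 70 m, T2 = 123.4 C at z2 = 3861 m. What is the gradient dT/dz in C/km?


dT = 123.4 - 21.8 = 101.6 C
dz = 3861 - 70 = 3791 m
gradient = dT/dz * 1000 = 101.6/3791 * 1000 = 26.8003 C/km

26.8003


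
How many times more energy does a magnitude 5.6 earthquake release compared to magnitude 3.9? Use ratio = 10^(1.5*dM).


M2 - M1 = 5.6 - 3.9 = 1.7
1.5 * 1.7 = 2.55
ratio = 10^2.55 = 354.81

354.81


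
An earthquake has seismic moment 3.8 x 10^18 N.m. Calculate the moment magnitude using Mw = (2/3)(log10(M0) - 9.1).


log10(M0) = log10(3.8 x 10^18) = 18.5798
Mw = 2/3 * (18.5798 - 9.1)
= 2/3 * 9.4798
= 6.32

6.32


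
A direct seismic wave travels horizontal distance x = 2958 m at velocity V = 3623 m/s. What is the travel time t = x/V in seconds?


t = x / V
= 2958 / 3623
= 0.8165 s

0.8165


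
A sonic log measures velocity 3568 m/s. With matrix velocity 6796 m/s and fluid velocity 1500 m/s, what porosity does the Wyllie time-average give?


1/V - 1/Vm = 1/3568 - 1/6796 = 0.00013312
1/Vf - 1/Vm = 1/1500 - 1/6796 = 0.00051952
phi = 0.00013312 / 0.00051952 = 0.2562

0.2562


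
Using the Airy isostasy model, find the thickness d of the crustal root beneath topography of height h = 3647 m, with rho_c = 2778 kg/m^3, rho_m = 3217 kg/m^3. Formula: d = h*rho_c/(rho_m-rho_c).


rho_m - rho_c = 3217 - 2778 = 439
d = 3647 * 2778 / 439
= 10131366 / 439
= 23078.28 m

23078.28


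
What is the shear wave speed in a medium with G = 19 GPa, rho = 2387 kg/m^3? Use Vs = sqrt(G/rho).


Convert G to Pa: G = 19e9 Pa
Compute G/rho = 19e9 / 2387 = 7959782.1533
Vs = sqrt(7959782.1533) = 2821.31 m/s

2821.31


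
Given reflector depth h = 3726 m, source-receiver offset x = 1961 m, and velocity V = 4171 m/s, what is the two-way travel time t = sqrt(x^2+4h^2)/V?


x^2 + 4h^2 = 1961^2 + 4*3726^2 = 3845521 + 55532304 = 59377825
sqrt(59377825) = 7705.7008
t = 7705.7008 / 4171 = 1.8474 s

1.8474


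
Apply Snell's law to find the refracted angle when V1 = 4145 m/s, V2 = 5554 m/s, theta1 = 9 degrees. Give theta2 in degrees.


sin(theta1) = sin(9 deg) = 0.156434
sin(theta2) = V2/V1 * sin(theta1) = 5554/4145 * 0.156434 = 0.209611
theta2 = arcsin(0.209611) = 12.0995 degrees

12.0995


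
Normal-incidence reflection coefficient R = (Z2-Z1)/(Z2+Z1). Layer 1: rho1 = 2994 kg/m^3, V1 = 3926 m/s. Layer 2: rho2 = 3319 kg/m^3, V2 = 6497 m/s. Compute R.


Z1 = 2994 * 3926 = 11754444
Z2 = 3319 * 6497 = 21563543
R = (21563543 - 11754444) / (21563543 + 11754444) = 9809099 / 33317987 = 0.2944

0.2944


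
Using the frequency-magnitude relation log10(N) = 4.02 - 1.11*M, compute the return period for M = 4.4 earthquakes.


log10(N) = 4.02 - 1.11*4.4 = -0.864
N = 10^-0.864 = 0.136773
T = 1/N = 1/0.136773 = 7.3114 years

7.3114


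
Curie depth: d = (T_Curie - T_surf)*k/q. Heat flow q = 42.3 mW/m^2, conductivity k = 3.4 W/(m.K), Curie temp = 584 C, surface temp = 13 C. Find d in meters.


T_Curie - T_surf = 584 - 13 = 571 C
Convert q to W/m^2: 42.3 mW/m^2 = 0.0423 W/m^2
d = 571 * 3.4 / 0.0423 = 45895.98 m

45895.98


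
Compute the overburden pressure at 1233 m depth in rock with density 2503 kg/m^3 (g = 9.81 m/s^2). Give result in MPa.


P = rho * g * z / 1e6
= 2503 * 9.81 * 1233 / 1e6
= 30275612.19 / 1e6
= 30.2756 MPa

30.2756


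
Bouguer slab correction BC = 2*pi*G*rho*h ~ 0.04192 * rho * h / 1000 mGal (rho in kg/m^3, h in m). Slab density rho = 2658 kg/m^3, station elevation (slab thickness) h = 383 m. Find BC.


BC = 0.04192 * rho * h / 1000
= 0.04192 * 2658 * 383 / 1000
= 42.6751 mGal

42.6751


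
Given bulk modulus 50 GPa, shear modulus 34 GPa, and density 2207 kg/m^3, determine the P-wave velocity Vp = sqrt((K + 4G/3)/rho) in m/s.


First compute the effective modulus:
K + 4G/3 = 50e9 + 4*34e9/3 = 95333333333.33 Pa
Then divide by density:
95333333333.33 / 2207 = 43195891.8592 Pa/(kg/m^3)
Take the square root:
Vp = sqrt(43195891.8592) = 6572.36 m/s

6572.36


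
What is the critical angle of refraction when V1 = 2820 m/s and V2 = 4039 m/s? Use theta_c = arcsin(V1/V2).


V1/V2 = 2820/4039 = 0.698193
theta_c = arcsin(0.698193) = 44.2822 degrees

44.2822


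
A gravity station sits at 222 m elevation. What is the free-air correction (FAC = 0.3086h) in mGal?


FAC = 0.3086 * h
= 0.3086 * 222
= 68.5092 mGal

68.5092


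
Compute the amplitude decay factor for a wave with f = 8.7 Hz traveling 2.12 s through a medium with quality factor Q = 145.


pi*f*t/Q = pi*8.7*2.12/145 = 0.399611
A/A0 = exp(-0.399611) = 0.670581

0.670581


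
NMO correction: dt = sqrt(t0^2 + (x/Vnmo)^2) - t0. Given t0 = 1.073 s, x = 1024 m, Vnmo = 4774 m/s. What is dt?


x/Vnmo = 1024/4774 = 0.214495
(x/Vnmo)^2 = 0.046008
t0^2 = 1.151329
sqrt(1.151329 + 0.046008) = 1.094229
dt = 1.094229 - 1.073 = 0.021229

0.021229


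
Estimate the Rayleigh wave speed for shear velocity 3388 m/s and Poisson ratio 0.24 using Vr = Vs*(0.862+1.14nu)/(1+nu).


Numerator factor = 0.862 + 1.14*0.24 = 1.1356
Denominator = 1 + 0.24 = 1.24
Vr = 3388 * 1.1356 / 1.24 = 3102.75 m/s

3102.75


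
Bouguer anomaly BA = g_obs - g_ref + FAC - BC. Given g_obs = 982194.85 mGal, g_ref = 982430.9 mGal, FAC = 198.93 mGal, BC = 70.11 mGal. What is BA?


BA = g_obs - g_ref + FAC - BC
= 982194.85 - 982430.9 + 198.93 - 70.11
= -107.23 mGal

-107.23


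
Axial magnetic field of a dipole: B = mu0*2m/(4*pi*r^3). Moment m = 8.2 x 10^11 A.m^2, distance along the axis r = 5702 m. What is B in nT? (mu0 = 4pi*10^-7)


m = 8.2 x 10^11 = 820000000000 A.m^2
2m = 1640000000000 A.m^2
r^3 = 5702^3 = 185388008408
B = (4pi*10^-7) * 1640000000000 / (4*pi * 185388008408) * 1e9
= 2060884.780755 / 2329654421112.86 * 1e9
= 884.6311 nT

884.6311


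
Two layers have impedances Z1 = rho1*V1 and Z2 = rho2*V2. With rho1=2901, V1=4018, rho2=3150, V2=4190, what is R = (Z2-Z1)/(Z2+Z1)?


Z1 = 2901 * 4018 = 11656218
Z2 = 3150 * 4190 = 13198500
R = (13198500 - 11656218) / (13198500 + 11656218) = 1542282 / 24854718 = 0.0621

0.0621


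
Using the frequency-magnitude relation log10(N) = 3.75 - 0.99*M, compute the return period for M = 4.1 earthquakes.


log10(N) = 3.75 - 0.99*4.1 = -0.309
N = 10^-0.309 = 0.490908
T = 1/N = 1/0.490908 = 2.037 years

2.037


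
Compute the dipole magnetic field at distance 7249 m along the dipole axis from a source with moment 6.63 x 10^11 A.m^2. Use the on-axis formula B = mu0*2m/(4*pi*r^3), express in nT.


m = 6.63 x 10^11 = 663000000000 A.m^2
2m = 1326000000000 A.m^2
r^3 = 7249^3 = 380920459249
B = (4pi*10^-7) * 1326000000000 / (4*pi * 380920459249) * 1e9
= 1666300.743464 / 4786787665514.83 * 1e9
= 348.1042 nT

348.1042


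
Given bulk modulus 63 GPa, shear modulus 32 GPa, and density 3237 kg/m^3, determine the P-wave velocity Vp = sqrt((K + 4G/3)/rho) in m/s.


First compute the effective modulus:
K + 4G/3 = 63e9 + 4*32e9/3 = 105666666666.67 Pa
Then divide by density:
105666666666.67 / 3237 = 32643394.0892 Pa/(kg/m^3)
Take the square root:
Vp = sqrt(32643394.0892) = 5713.44 m/s

5713.44


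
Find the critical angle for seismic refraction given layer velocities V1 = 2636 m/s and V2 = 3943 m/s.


V1/V2 = 2636/3943 = 0.668527
theta_c = arcsin(0.668527) = 41.9534 degrees

41.9534


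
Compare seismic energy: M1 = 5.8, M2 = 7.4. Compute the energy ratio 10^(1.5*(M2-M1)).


M2 - M1 = 7.4 - 5.8 = 1.6
1.5 * 1.6 = 2.4
ratio = 10^2.4 = 251.19

251.19


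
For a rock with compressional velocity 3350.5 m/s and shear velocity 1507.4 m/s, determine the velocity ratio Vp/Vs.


Vp/Vs = 3350.5 / 1507.4
= 2.2227

2.2227


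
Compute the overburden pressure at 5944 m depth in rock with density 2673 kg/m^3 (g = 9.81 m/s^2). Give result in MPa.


P = rho * g * z / 1e6
= 2673 * 9.81 * 5944 / 1e6
= 155864340.72 / 1e6
= 155.8643 MPa

155.8643


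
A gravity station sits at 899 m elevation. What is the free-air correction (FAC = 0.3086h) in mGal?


FAC = 0.3086 * h
= 0.3086 * 899
= 277.4314 mGal

277.4314


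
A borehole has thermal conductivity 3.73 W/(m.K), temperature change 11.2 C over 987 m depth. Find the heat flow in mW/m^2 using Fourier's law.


q = k * dT / dz * 1000
= 3.73 * 11.2 / 987 * 1000
= 0.042326 * 1000
= 42.3262 mW/m^2

42.3262


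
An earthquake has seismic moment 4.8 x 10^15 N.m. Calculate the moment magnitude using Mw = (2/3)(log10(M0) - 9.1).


log10(M0) = log10(4.8 x 10^15) = 15.6812
Mw = 2/3 * (15.6812 - 9.1)
= 2/3 * 6.5812
= 4.39

4.39


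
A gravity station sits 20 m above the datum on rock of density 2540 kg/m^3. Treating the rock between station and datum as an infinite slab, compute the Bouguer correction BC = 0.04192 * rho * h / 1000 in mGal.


BC = 0.04192 * rho * h / 1000
= 0.04192 * 2540 * 20 / 1000
= 2.1295 mGal

2.1295


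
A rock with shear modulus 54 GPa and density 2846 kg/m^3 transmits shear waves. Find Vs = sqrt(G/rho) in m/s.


Convert G to Pa: G = 54e9 Pa
Compute G/rho = 54e9 / 2846 = 18973998.5945
Vs = sqrt(18973998.5945) = 4355.92 m/s

4355.92


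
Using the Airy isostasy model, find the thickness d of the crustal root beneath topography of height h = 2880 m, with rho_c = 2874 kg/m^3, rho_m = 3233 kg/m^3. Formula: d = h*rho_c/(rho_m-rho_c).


rho_m - rho_c = 3233 - 2874 = 359
d = 2880 * 2874 / 359
= 8277120 / 359
= 23056.04 m

23056.04


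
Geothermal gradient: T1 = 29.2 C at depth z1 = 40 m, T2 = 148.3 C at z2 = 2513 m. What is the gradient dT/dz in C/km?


dT = 148.3 - 29.2 = 119.1 C
dz = 2513 - 40 = 2473 m
gradient = dT/dz * 1000 = 119.1/2473 * 1000 = 48.1601 C/km

48.1601


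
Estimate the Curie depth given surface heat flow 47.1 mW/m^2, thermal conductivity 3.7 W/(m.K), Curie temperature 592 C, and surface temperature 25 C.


T_Curie - T_surf = 592 - 25 = 567 C
Convert q to W/m^2: 47.1 mW/m^2 = 0.0471 W/m^2
d = 567 * 3.7 / 0.0471 = 44541.4 m

44541.4


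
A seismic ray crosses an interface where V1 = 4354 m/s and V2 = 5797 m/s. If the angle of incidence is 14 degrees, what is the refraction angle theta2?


sin(theta1) = sin(14 deg) = 0.241922
sin(theta2) = V2/V1 * sin(theta1) = 5797/4354 * 0.241922 = 0.3221
theta2 = arcsin(0.3221) = 18.7899 degrees

18.7899


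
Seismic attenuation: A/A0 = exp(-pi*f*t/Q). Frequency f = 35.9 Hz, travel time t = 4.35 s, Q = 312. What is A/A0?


pi*f*t/Q = pi*35.9*4.35/312 = 1.572458
A/A0 = exp(-1.572458) = 0.207534

0.207534


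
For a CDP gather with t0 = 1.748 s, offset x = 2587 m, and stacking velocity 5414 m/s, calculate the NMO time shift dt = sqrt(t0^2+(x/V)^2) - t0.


x/Vnmo = 2587/5414 = 0.477835
(x/Vnmo)^2 = 0.228327
t0^2 = 3.055504
sqrt(3.055504 + 0.228327) = 1.812134
dt = 1.812134 - 1.748 = 0.064134

0.064134


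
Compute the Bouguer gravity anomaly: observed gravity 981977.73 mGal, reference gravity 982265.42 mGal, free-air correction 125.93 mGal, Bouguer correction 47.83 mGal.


BA = g_obs - g_ref + FAC - BC
= 981977.73 - 982265.42 + 125.93 - 47.83
= -209.59 mGal

-209.59


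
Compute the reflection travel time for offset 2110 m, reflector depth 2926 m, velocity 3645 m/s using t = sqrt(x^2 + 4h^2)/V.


x^2 + 4h^2 = 2110^2 + 4*2926^2 = 4452100 + 34245904 = 38698004
sqrt(38698004) = 6220.772
t = 6220.772 / 3645 = 1.7067 s

1.7067


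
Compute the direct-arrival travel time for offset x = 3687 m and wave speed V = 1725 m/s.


t = x / V
= 3687 / 1725
= 2.1374 s

2.1374


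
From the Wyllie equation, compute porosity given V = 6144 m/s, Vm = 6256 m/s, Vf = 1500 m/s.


1/V - 1/Vm = 1/6144 - 1/6256 = 2.91e-06
1/Vf - 1/Vm = 1/1500 - 1/6256 = 0.00050682
phi = 2.91e-06 / 0.00050682 = 0.0057

0.0057


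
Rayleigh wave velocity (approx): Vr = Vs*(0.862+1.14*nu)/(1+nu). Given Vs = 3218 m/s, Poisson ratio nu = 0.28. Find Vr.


Numerator factor = 0.862 + 1.14*0.28 = 1.1812
Denominator = 1 + 0.28 = 1.28
Vr = 3218 * 1.1812 / 1.28 = 2969.61 m/s

2969.61


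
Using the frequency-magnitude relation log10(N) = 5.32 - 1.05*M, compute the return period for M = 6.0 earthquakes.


log10(N) = 5.32 - 1.05*6.0 = -0.98
N = 10^-0.98 = 0.104713
T = 1/N = 1/0.104713 = 9.5499 years

9.5499


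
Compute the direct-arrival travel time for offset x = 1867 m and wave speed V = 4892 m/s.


t = x / V
= 1867 / 4892
= 0.3816 s

0.3816


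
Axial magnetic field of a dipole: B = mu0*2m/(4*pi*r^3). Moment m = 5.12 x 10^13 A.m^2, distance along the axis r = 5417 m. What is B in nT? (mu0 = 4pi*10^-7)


m = 5.12 x 10^13 = 51200000000000 A.m^2
2m = 102400000000000 A.m^2
r^3 = 5417^3 = 158955846713
B = (4pi*10^-7) * 102400000000000 / (4*pi * 158955846713) * 1e9
= 128679635.091038 / 1997498081114.82 * 1e9
= 64420.4049 nT

64420.4049


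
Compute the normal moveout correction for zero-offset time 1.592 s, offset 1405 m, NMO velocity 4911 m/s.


x/Vnmo = 1405/4911 = 0.286092
(x/Vnmo)^2 = 0.081849
t0^2 = 2.534464
sqrt(2.534464 + 0.081849) = 1.617502
dt = 1.617502 - 1.592 = 0.025502

0.025502


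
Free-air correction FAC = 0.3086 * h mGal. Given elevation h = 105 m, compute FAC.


FAC = 0.3086 * h
= 0.3086 * 105
= 32.403 mGal

32.403


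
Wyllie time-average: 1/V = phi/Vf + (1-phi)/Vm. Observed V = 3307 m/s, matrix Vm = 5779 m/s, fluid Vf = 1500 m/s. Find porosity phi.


1/V - 1/Vm = 1/3307 - 1/5779 = 0.00012935
1/Vf - 1/Vm = 1/1500 - 1/5779 = 0.00049363
phi = 0.00012935 / 0.00049363 = 0.262

0.262


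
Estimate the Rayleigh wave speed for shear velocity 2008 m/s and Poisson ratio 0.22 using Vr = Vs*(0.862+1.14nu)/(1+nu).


Numerator factor = 0.862 + 1.14*0.22 = 1.1128
Denominator = 1 + 0.22 = 1.22
Vr = 2008 * 1.1128 / 1.22 = 1831.56 m/s

1831.56


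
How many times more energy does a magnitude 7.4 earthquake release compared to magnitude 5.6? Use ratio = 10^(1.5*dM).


M2 - M1 = 7.4 - 5.6 = 1.8
1.5 * 1.8 = 2.7
ratio = 10^2.7 = 501.19

501.19


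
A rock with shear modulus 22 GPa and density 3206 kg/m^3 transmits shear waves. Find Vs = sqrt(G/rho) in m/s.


Convert G to Pa: G = 22e9 Pa
Compute G/rho = 22e9 / 3206 = 6862133.4997
Vs = sqrt(6862133.4997) = 2619.57 m/s

2619.57


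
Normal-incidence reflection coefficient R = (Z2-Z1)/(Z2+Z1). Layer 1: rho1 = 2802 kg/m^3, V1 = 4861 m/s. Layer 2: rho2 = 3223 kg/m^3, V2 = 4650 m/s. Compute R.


Z1 = 2802 * 4861 = 13620522
Z2 = 3223 * 4650 = 14986950
R = (14986950 - 13620522) / (14986950 + 13620522) = 1366428 / 28607472 = 0.0478

0.0478


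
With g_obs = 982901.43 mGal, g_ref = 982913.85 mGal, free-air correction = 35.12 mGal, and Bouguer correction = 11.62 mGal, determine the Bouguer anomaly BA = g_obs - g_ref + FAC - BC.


BA = g_obs - g_ref + FAC - BC
= 982901.43 - 982913.85 + 35.12 - 11.62
= 11.08 mGal

11.08


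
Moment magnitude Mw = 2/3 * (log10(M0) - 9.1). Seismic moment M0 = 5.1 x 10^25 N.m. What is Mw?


log10(M0) = log10(5.1 x 10^25) = 25.7076
Mw = 2/3 * (25.7076 - 9.1)
= 2/3 * 16.6076
= 11.07

11.07


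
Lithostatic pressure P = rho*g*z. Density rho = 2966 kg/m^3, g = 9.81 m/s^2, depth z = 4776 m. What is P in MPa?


P = rho * g * z / 1e6
= 2966 * 9.81 * 4776 / 1e6
= 138964692.96 / 1e6
= 138.9647 MPa

138.9647


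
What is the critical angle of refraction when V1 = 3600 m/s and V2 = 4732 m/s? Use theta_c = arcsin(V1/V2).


V1/V2 = 3600/4732 = 0.760778
theta_c = arcsin(0.760778) = 49.5328 degrees

49.5328


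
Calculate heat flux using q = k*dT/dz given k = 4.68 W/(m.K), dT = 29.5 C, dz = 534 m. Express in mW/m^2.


q = k * dT / dz * 1000
= 4.68 * 29.5 / 534 * 1000
= 0.258539 * 1000
= 258.5393 mW/m^2

258.5393


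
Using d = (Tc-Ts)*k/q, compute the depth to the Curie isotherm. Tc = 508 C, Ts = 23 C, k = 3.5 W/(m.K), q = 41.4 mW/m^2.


T_Curie - T_surf = 508 - 23 = 485 C
Convert q to W/m^2: 41.4 mW/m^2 = 0.0414 W/m^2
d = 485 * 3.5 / 0.0414 = 41002.42 m

41002.42


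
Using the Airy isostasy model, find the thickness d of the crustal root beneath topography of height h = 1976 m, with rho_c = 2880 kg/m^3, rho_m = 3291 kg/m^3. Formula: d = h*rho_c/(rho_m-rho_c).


rho_m - rho_c = 3291 - 2880 = 411
d = 1976 * 2880 / 411
= 5690880 / 411
= 13846.42 m

13846.42


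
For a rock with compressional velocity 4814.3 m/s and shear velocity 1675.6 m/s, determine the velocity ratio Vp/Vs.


Vp/Vs = 4814.3 / 1675.6
= 2.8732

2.8732


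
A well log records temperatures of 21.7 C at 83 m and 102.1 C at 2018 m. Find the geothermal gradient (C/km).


dT = 102.1 - 21.7 = 80.4 C
dz = 2018 - 83 = 1935 m
gradient = dT/dz * 1000 = 80.4/1935 * 1000 = 41.5504 C/km

41.5504


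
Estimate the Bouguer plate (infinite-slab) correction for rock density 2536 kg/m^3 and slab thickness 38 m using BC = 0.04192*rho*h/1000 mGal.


BC = 0.04192 * rho * h / 1000
= 0.04192 * 2536 * 38 / 1000
= 4.0397 mGal

4.0397


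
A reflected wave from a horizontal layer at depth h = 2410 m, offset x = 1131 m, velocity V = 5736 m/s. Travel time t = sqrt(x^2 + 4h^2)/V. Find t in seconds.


x^2 + 4h^2 = 1131^2 + 4*2410^2 = 1279161 + 23232400 = 24511561
sqrt(24511561) = 4950.9152
t = 4950.9152 / 5736 = 0.8631 s

0.8631


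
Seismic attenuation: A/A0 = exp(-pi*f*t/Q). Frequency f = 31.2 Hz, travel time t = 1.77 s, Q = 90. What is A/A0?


pi*f*t/Q = pi*31.2*1.77/90 = 1.927681
A/A0 = exp(-1.927681) = 0.145485

0.145485


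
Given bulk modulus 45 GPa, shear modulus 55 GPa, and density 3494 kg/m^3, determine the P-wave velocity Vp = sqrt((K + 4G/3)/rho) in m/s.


First compute the effective modulus:
K + 4G/3 = 45e9 + 4*55e9/3 = 118333333333.33 Pa
Then divide by density:
118333333333.33 / 3494 = 33867582.5224 Pa/(kg/m^3)
Take the square root:
Vp = sqrt(33867582.5224) = 5819.59 m/s

5819.59


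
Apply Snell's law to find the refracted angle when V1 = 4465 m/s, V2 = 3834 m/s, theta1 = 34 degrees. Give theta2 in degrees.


sin(theta1) = sin(34 deg) = 0.559193
sin(theta2) = V2/V1 * sin(theta1) = 3834/4465 * 0.559193 = 0.480167
theta2 = arcsin(0.480167) = 28.6963 degrees

28.6963


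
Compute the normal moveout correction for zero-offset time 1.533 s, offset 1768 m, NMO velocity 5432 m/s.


x/Vnmo = 1768/5432 = 0.325479
(x/Vnmo)^2 = 0.105936
t0^2 = 2.350089
sqrt(2.350089 + 0.105936) = 1.567171
dt = 1.567171 - 1.533 = 0.034171

0.034171


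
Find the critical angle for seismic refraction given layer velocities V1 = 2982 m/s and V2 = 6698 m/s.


V1/V2 = 2982/6698 = 0.445208
theta_c = arcsin(0.445208) = 26.4366 degrees

26.4366


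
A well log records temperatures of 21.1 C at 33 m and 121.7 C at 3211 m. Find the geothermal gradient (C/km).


dT = 121.7 - 21.1 = 100.6 C
dz = 3211 - 33 = 3178 m
gradient = dT/dz * 1000 = 100.6/3178 * 1000 = 31.6551 C/km

31.6551


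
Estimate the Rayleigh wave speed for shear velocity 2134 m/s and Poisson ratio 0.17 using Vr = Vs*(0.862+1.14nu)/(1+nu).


Numerator factor = 0.862 + 1.14*0.17 = 1.0558
Denominator = 1 + 0.17 = 1.17
Vr = 2134 * 1.0558 / 1.17 = 1925.71 m/s

1925.71


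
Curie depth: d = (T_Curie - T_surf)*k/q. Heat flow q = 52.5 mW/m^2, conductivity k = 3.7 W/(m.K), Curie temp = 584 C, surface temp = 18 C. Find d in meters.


T_Curie - T_surf = 584 - 18 = 566 C
Convert q to W/m^2: 52.5 mW/m^2 = 0.0525 W/m^2
d = 566 * 3.7 / 0.0525 = 39889.52 m

39889.52


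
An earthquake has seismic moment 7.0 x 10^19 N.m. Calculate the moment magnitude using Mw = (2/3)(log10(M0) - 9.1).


log10(M0) = log10(7.0 x 10^19) = 19.8451
Mw = 2/3 * (19.8451 - 9.1)
= 2/3 * 10.7451
= 7.16

7.16


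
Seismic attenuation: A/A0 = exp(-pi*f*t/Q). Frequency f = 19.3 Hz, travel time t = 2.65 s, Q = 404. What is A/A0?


pi*f*t/Q = pi*19.3*2.65/404 = 0.397715
A/A0 = exp(-0.397715) = 0.671854

0.671854


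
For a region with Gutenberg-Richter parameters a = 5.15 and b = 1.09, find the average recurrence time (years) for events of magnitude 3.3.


log10(N) = 5.15 - 1.09*3.3 = 1.553
N = 10^1.553 = 35.727284
T = 1/N = 1/35.727284 = 0.028 years

0.028


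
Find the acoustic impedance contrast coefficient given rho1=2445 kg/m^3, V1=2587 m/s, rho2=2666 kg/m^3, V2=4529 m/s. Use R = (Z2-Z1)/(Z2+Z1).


Z1 = 2445 * 2587 = 6325215
Z2 = 2666 * 4529 = 12074314
R = (12074314 - 6325215) / (12074314 + 6325215) = 5749099 / 18399529 = 0.3125

0.3125


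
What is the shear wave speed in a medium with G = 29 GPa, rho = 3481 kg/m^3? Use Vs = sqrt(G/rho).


Convert G to Pa: G = 29e9 Pa
Compute G/rho = 29e9 / 3481 = 8330939.3852
Vs = sqrt(8330939.3852) = 2886.34 m/s

2886.34


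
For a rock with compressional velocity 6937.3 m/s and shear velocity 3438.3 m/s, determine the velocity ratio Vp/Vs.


Vp/Vs = 6937.3 / 3438.3
= 2.0177

2.0177


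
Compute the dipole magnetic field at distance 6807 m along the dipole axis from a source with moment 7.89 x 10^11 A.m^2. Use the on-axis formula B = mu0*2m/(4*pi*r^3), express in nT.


m = 7.89 x 10^11 = 789000000000 A.m^2
2m = 1578000000000 A.m^2
r^3 = 6807^3 = 315404039943
B = (4pi*10^-7) * 1578000000000 / (4*pi * 315404039943) * 1e9
= 1982973.282946 / 3963484059189.88 * 1e9
= 500.3106 nT

500.3106


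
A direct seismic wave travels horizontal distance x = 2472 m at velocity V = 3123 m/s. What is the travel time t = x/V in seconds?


t = x / V
= 2472 / 3123
= 0.7915 s

0.7915


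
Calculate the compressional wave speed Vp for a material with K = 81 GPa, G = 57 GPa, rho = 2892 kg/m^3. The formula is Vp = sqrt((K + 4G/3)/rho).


First compute the effective modulus:
K + 4G/3 = 81e9 + 4*57e9/3 = 157000000000.0 Pa
Then divide by density:
157000000000.0 / 2892 = 54287690.1798 Pa/(kg/m^3)
Take the square root:
Vp = sqrt(54287690.1798) = 7368.02 m/s

7368.02


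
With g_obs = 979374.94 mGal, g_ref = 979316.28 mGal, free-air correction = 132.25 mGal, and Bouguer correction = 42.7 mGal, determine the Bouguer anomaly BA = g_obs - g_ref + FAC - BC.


BA = g_obs - g_ref + FAC - BC
= 979374.94 - 979316.28 + 132.25 - 42.7
= 148.21 mGal

148.21


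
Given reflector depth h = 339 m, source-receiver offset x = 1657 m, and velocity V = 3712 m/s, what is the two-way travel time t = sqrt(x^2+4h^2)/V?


x^2 + 4h^2 = 1657^2 + 4*339^2 = 2745649 + 459684 = 3205333
sqrt(3205333) = 1790.3444
t = 1790.3444 / 3712 = 0.4823 s

0.4823


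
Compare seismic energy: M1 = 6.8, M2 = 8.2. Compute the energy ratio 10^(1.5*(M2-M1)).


M2 - M1 = 8.2 - 6.8 = 1.4
1.5 * 1.4 = 2.1
ratio = 10^2.1 = 125.89

125.89


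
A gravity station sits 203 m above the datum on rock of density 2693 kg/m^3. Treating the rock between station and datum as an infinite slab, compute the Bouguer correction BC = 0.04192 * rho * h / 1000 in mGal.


BC = 0.04192 * rho * h / 1000
= 0.04192 * 2693 * 203 / 1000
= 22.9168 mGal

22.9168


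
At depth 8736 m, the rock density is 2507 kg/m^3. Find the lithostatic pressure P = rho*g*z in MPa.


P = rho * g * z / 1e6
= 2507 * 9.81 * 8736 / 1e6
= 214850301.12 / 1e6
= 214.8503 MPa

214.8503


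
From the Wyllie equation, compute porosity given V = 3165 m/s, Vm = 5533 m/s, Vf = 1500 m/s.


1/V - 1/Vm = 1/3165 - 1/5533 = 0.00013522
1/Vf - 1/Vm = 1/1500 - 1/5533 = 0.00048593
phi = 0.00013522 / 0.00048593 = 0.2783

0.2783


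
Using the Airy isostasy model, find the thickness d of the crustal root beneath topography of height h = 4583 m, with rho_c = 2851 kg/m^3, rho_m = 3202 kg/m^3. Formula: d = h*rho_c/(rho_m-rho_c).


rho_m - rho_c = 3202 - 2851 = 351
d = 4583 * 2851 / 351
= 13066133 / 351
= 37225.45 m

37225.45


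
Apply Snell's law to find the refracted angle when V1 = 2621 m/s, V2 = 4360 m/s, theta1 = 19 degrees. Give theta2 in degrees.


sin(theta1) = sin(19 deg) = 0.325568
sin(theta2) = V2/V1 * sin(theta1) = 4360/2621 * 0.325568 = 0.541578
theta2 = arcsin(0.541578) = 32.7912 degrees

32.7912


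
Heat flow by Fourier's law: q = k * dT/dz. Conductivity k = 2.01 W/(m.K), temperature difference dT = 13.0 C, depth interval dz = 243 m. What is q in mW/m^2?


q = k * dT / dz * 1000
= 2.01 * 13.0 / 243 * 1000
= 0.107531 * 1000
= 107.5309 mW/m^2

107.5309


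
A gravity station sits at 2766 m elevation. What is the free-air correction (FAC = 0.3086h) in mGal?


FAC = 0.3086 * h
= 0.3086 * 2766
= 853.5876 mGal

853.5876


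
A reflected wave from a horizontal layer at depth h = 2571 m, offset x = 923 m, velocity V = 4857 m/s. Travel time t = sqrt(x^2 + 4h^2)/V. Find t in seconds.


x^2 + 4h^2 = 923^2 + 4*2571^2 = 851929 + 26440164 = 27292093
sqrt(27292093) = 5224.1835
t = 5224.1835 / 4857 = 1.0756 s

1.0756


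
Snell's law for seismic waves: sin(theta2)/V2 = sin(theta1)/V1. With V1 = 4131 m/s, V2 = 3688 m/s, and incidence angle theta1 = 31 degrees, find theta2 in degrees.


sin(theta1) = sin(31 deg) = 0.515038
sin(theta2) = V2/V1 * sin(theta1) = 3688/4131 * 0.515038 = 0.459806
theta2 = arcsin(0.459806) = 27.3746 degrees

27.3746


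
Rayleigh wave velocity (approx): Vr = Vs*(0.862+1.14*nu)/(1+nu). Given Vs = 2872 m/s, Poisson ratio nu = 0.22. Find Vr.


Numerator factor = 0.862 + 1.14*0.22 = 1.1128
Denominator = 1 + 0.22 = 1.22
Vr = 2872 * 1.1128 / 1.22 = 2619.64 m/s

2619.64


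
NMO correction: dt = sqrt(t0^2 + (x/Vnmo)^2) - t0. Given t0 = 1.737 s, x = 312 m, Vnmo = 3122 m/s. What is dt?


x/Vnmo = 312/3122 = 0.099936
(x/Vnmo)^2 = 0.009987
t0^2 = 3.017169
sqrt(3.017169 + 0.009987) = 1.739872
dt = 1.739872 - 1.737 = 0.002872

0.002872


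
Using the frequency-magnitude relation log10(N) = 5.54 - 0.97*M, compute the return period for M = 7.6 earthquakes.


log10(N) = 5.54 - 0.97*7.6 = -1.832
N = 10^-1.832 = 0.014723
T = 1/N = 1/0.014723 = 67.9204 years

67.9204


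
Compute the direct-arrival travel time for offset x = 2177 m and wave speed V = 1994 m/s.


t = x / V
= 2177 / 1994
= 1.0918 s

1.0918


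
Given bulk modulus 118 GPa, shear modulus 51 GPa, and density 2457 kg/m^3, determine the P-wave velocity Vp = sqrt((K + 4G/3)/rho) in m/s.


First compute the effective modulus:
K + 4G/3 = 118e9 + 4*51e9/3 = 186000000000.0 Pa
Then divide by density:
186000000000.0 / 2457 = 75702075.7021 Pa/(kg/m^3)
Take the square root:
Vp = sqrt(75702075.7021) = 8700.69 m/s

8700.69


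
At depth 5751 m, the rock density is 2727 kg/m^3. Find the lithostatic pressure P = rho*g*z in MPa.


P = rho * g * z / 1e6
= 2727 * 9.81 * 5751 / 1e6
= 153850004.37 / 1e6
= 153.85 MPa

153.85


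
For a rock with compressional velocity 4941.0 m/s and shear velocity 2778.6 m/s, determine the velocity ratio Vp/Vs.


Vp/Vs = 4941.0 / 2778.6
= 1.7782

1.7782


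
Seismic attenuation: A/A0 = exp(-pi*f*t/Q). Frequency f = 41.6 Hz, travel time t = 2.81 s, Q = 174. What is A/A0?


pi*f*t/Q = pi*41.6*2.81/174 = 2.110572
A/A0 = exp(-2.110572) = 0.121169

0.121169


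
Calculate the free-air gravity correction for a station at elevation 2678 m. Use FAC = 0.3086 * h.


FAC = 0.3086 * h
= 0.3086 * 2678
= 826.4308 mGal

826.4308


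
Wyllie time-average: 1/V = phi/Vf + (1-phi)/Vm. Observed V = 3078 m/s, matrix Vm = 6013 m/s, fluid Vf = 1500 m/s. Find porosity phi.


1/V - 1/Vm = 1/3078 - 1/6013 = 0.00015858
1/Vf - 1/Vm = 1/1500 - 1/6013 = 0.00050036
phi = 0.00015858 / 0.00050036 = 0.3169

0.3169


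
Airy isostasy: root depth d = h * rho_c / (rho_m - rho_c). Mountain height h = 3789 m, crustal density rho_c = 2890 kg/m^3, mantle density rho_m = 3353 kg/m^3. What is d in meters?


rho_m - rho_c = 3353 - 2890 = 463
d = 3789 * 2890 / 463
= 10950210 / 463
= 23650.56 m

23650.56


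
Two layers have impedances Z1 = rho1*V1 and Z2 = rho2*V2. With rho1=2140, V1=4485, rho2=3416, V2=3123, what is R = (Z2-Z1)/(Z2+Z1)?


Z1 = 2140 * 4485 = 9597900
Z2 = 3416 * 3123 = 10668168
R = (10668168 - 9597900) / (10668168 + 9597900) = 1070268 / 20266068 = 0.0528

0.0528


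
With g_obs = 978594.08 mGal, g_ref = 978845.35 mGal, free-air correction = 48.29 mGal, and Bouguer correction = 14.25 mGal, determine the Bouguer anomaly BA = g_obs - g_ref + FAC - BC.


BA = g_obs - g_ref + FAC - BC
= 978594.08 - 978845.35 + 48.29 - 14.25
= -217.23 mGal

-217.23


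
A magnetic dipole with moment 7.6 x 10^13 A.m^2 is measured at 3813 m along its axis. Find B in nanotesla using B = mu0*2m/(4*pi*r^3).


m = 7.6 x 10^13 = 76000000000000 A.m^2
2m = 152000000000000 A.m^2
r^3 = 3813^3 = 55437088797
B = (4pi*10^-7) * 152000000000000 / (4*pi * 55437088797) * 1e9
= 191008833.338259 / 696643003604.24 * 1e9
= 274184.6718 nT

274184.6718


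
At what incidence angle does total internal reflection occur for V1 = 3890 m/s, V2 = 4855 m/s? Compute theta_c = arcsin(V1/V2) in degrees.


V1/V2 = 3890/4855 = 0.801236
theta_c = arcsin(0.801236) = 53.2483 degrees

53.2483


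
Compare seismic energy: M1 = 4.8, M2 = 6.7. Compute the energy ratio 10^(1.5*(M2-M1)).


M2 - M1 = 6.7 - 4.8 = 1.9
1.5 * 1.9 = 2.85
ratio = 10^2.85 = 707.95

707.95


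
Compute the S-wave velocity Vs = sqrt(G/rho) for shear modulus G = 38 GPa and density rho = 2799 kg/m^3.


Convert G to Pa: G = 38e9 Pa
Compute G/rho = 38e9 / 2799 = 13576277.2419
Vs = sqrt(13576277.2419) = 3684.6 m/s

3684.6


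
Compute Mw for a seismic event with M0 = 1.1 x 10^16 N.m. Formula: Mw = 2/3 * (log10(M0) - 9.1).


log10(M0) = log10(1.1 x 10^16) = 16.0414
Mw = 2/3 * (16.0414 - 9.1)
= 2/3 * 6.9414
= 4.63

4.63


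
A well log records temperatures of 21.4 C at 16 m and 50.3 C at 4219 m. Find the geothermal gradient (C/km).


dT = 50.3 - 21.4 = 28.9 C
dz = 4219 - 16 = 4203 m
gradient = dT/dz * 1000 = 28.9/4203 * 1000 = 6.876 C/km

6.876


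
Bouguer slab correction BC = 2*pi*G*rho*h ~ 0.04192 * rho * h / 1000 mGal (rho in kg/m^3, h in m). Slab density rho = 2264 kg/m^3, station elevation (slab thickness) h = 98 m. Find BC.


BC = 0.04192 * rho * h / 1000
= 0.04192 * 2264 * 98 / 1000
= 9.3009 mGal

9.3009


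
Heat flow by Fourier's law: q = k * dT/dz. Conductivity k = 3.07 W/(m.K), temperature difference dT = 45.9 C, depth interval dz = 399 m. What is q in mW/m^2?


q = k * dT / dz * 1000
= 3.07 * 45.9 / 399 * 1000
= 0.353165 * 1000
= 353.1654 mW/m^2

353.1654


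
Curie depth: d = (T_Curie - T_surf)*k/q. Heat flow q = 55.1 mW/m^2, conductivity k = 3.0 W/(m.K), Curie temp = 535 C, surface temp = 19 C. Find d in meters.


T_Curie - T_surf = 535 - 19 = 516 C
Convert q to W/m^2: 55.1 mW/m^2 = 0.0551 W/m^2
d = 516 * 3.0 / 0.0551 = 28094.37 m

28094.37


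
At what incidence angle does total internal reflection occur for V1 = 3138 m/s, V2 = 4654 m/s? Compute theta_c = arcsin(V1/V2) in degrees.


V1/V2 = 3138/4654 = 0.674259
theta_c = arcsin(0.674259) = 42.3966 degrees

42.3966


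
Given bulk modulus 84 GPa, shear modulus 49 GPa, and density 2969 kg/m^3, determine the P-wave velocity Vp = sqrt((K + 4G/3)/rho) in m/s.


First compute the effective modulus:
K + 4G/3 = 84e9 + 4*49e9/3 = 149333333333.33 Pa
Then divide by density:
149333333333.33 / 2969 = 50297518.8054 Pa/(kg/m^3)
Take the square root:
Vp = sqrt(50297518.8054) = 7092.07 m/s

7092.07


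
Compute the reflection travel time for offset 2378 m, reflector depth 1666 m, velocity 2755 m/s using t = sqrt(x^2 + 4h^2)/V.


x^2 + 4h^2 = 2378^2 + 4*1666^2 = 5654884 + 11102224 = 16757108
sqrt(16757108) = 4093.5447
t = 4093.5447 / 2755 = 1.4859 s

1.4859


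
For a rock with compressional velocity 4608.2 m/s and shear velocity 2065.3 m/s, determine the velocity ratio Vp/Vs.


Vp/Vs = 4608.2 / 2065.3
= 2.2312

2.2312


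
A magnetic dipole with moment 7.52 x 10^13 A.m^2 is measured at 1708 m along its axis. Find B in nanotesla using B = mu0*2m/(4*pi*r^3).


m = 7.52 x 10^13 = 75200000000000 A.m^2
2m = 150400000000000 A.m^2
r^3 = 1708^3 = 4982686912
B = (4pi*10^-7) * 150400000000000 / (4*pi * 4982686912) * 1e9
= 188998214.039962 / 62614290391.51 * 1e9
= 3018451.7441 nT

3018451.7441


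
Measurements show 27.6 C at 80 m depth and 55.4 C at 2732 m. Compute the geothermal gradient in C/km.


dT = 55.4 - 27.6 = 27.8 C
dz = 2732 - 80 = 2652 m
gradient = dT/dz * 1000 = 27.8/2652 * 1000 = 10.4827 C/km

10.4827


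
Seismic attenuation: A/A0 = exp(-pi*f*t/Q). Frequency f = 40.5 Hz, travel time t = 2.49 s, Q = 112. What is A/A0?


pi*f*t/Q = pi*40.5*2.49/112 = 2.828696
A/A0 = exp(-2.828696) = 0.05909

0.05909


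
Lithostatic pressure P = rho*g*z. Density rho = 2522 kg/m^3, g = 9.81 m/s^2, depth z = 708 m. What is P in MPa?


P = rho * g * z / 1e6
= 2522 * 9.81 * 708 / 1e6
= 17516500.56 / 1e6
= 17.5165 MPa

17.5165


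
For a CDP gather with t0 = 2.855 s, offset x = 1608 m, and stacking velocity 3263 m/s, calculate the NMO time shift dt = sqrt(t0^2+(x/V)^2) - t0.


x/Vnmo = 1608/3263 = 0.492798
(x/Vnmo)^2 = 0.24285
t0^2 = 8.151025
sqrt(8.151025 + 0.24285) = 2.897218
dt = 2.897218 - 2.855 = 0.042218

0.042218


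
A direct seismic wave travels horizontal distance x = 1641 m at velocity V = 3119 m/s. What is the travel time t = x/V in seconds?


t = x / V
= 1641 / 3119
= 0.5261 s

0.5261


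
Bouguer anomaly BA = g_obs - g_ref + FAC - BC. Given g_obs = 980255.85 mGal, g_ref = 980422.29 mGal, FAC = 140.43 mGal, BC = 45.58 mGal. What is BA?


BA = g_obs - g_ref + FAC - BC
= 980255.85 - 980422.29 + 140.43 - 45.58
= -71.59 mGal

-71.59


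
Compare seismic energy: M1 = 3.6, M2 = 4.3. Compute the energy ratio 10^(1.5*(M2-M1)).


M2 - M1 = 4.3 - 3.6 = 0.7
1.5 * 0.7 = 1.05
ratio = 10^1.05 = 11.22

11.22


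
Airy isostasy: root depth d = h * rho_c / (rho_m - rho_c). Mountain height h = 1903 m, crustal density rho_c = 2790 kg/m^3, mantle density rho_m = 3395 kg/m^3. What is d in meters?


rho_m - rho_c = 3395 - 2790 = 605
d = 1903 * 2790 / 605
= 5309370 / 605
= 8775.82 m

8775.82


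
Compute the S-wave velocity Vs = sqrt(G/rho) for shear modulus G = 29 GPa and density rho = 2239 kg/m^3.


Convert G to Pa: G = 29e9 Pa
Compute G/rho = 29e9 / 2239 = 12952210.8084
Vs = sqrt(12952210.8084) = 3598.92 m/s

3598.92


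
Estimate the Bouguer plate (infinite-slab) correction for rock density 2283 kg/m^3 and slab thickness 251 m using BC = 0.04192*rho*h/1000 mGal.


BC = 0.04192 * rho * h / 1000
= 0.04192 * 2283 * 251 / 1000
= 24.0215 mGal

24.0215


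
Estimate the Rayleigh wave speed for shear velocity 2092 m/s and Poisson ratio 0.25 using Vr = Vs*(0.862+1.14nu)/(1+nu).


Numerator factor = 0.862 + 1.14*0.25 = 1.147
Denominator = 1 + 0.25 = 1.25
Vr = 2092 * 1.147 / 1.25 = 1919.62 m/s

1919.62


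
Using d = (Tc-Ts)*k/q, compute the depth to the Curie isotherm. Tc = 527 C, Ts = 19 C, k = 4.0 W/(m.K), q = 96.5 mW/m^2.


T_Curie - T_surf = 527 - 19 = 508 C
Convert q to W/m^2: 96.5 mW/m^2 = 0.0965 W/m^2
d = 508 * 4.0 / 0.0965 = 21056.99 m

21056.99


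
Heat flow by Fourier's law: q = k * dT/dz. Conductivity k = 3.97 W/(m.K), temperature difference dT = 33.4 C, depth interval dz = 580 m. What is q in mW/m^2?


q = k * dT / dz * 1000
= 3.97 * 33.4 / 580 * 1000
= 0.228617 * 1000
= 228.6172 mW/m^2

228.6172


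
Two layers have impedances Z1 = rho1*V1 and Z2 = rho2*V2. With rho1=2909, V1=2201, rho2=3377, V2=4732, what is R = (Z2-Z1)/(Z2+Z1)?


Z1 = 2909 * 2201 = 6402709
Z2 = 3377 * 4732 = 15979964
R = (15979964 - 6402709) / (15979964 + 6402709) = 9577255 / 22382673 = 0.4279

0.4279


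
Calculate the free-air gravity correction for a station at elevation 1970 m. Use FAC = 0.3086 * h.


FAC = 0.3086 * h
= 0.3086 * 1970
= 607.942 mGal

607.942


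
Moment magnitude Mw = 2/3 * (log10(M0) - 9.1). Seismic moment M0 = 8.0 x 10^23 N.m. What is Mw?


log10(M0) = log10(8.0 x 10^23) = 23.9031
Mw = 2/3 * (23.9031 - 9.1)
= 2/3 * 14.8031
= 9.87

9.87


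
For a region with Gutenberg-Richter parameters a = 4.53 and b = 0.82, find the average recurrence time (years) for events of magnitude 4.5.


log10(N) = 4.53 - 0.82*4.5 = 0.84
N = 10^0.84 = 6.91831
T = 1/N = 1/6.91831 = 0.1445 years

0.1445


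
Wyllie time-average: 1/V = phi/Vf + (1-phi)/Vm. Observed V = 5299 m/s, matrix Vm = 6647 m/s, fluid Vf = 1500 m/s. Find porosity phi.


1/V - 1/Vm = 1/5299 - 1/6647 = 3.827e-05
1/Vf - 1/Vm = 1/1500 - 1/6647 = 0.00051622
phi = 3.827e-05 / 0.00051622 = 0.0741

0.0741


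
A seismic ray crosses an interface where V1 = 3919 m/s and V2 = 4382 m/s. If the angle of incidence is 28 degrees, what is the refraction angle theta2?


sin(theta1) = sin(28 deg) = 0.469472
sin(theta2) = V2/V1 * sin(theta1) = 4382/3919 * 0.469472 = 0.524936
theta2 = arcsin(0.524936) = 31.6639 degrees

31.6639


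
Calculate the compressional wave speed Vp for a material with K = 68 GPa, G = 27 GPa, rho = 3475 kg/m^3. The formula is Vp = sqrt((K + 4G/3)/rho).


First compute the effective modulus:
K + 4G/3 = 68e9 + 4*27e9/3 = 104000000000.0 Pa
Then divide by density:
104000000000.0 / 3475 = 29928057.554 Pa/(kg/m^3)
Take the square root:
Vp = sqrt(29928057.554) = 5470.65 m/s

5470.65


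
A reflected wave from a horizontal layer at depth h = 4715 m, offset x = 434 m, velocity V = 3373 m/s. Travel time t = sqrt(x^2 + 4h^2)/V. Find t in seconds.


x^2 + 4h^2 = 434^2 + 4*4715^2 = 188356 + 88924900 = 89113256
sqrt(89113256) = 9439.9818
t = 9439.9818 / 3373 = 2.7987 s

2.7987


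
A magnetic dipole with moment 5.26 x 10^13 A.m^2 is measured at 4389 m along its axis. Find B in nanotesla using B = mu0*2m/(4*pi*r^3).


m = 5.26 x 10^13 = 52600000000000 A.m^2
2m = 105200000000000 A.m^2
r^3 = 4389^3 = 84546715869
B = (4pi*10^-7) * 105200000000000 / (4*pi * 84546715869) * 1e9
= 132198218.863058 / 1062445365836.78 * 1e9
= 124428.2512 nT

124428.2512
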